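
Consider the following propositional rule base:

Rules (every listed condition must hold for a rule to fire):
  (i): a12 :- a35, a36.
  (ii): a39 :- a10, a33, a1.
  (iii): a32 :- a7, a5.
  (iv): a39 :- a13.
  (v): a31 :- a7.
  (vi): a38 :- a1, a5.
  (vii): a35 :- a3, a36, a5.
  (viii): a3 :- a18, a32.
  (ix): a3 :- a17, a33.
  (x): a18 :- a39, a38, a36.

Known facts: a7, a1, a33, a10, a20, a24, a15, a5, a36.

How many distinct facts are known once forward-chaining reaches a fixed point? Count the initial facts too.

17

Round 1 fires (ii), (iii), (v), (vi), giving a39, a32, a31, a38.
Round 2 fires (x), giving a18.
Round 3 fires (viii), giving a3.
Round 4 fires (vii), giving a35.
Round 5 fires (i), giving a12.
Closure: {a1, a10, a12, a15, a18, a20, a24, a3, a31, a32, a33, a35, a36, a38, a39, a5, a7} — 17 facts.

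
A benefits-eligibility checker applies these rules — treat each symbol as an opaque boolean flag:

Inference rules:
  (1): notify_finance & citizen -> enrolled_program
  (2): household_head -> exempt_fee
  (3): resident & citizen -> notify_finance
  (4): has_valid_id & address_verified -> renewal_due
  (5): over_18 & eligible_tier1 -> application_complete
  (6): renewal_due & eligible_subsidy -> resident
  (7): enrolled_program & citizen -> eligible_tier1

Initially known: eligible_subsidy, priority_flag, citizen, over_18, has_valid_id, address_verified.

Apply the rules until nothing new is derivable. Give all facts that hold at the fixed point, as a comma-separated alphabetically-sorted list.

[1] (4) [has_valid_id & address_verified -> renewal_due]. ⇒ new: renewal_due.
[2] (6) [renewal_due & eligible_subsidy -> resident]. ⇒ new: resident.
[3] (3) [resident & citizen -> notify_finance]. ⇒ new: notify_finance.
[4] (1) [notify_finance & citizen -> enrolled_program]. ⇒ new: enrolled_program.
[5] (7) [enrolled_program & citizen -> eligible_tier1]. ⇒ new: eligible_tier1.
[6] (5) [over_18 & eligible_tier1 -> application_complete]. ⇒ new: application_complete.

address_verified, application_complete, citizen, eligible_subsidy, eligible_tier1, enrolled_program, has_valid_id, notify_finance, over_18, priority_flag, renewal_due, resident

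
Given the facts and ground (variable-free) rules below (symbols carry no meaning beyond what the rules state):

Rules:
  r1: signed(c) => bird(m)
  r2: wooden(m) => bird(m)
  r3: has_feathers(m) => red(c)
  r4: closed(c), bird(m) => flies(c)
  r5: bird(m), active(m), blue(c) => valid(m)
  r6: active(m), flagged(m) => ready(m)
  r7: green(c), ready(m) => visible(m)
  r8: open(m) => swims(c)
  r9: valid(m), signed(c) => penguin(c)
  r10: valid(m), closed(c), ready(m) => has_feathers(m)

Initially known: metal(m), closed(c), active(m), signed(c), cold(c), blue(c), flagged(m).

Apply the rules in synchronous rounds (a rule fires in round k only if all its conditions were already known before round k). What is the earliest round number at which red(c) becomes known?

Round 1: r1 [signed(c) => bird(m)]; r6 [active(m), flagged(m) => ready(m)]. Adds bird(m), ready(m).
Round 2: r4 [closed(c), bird(m) => flies(c)]; r5 [bird(m), active(m), blue(c) => valid(m)]. Adds flies(c), valid(m).
Round 3: r9 [valid(m), signed(c) => penguin(c)]; r10 [valid(m), closed(c), ready(m) => has_feathers(m)]. Adds penguin(c), has_feathers(m).
Round 4: r3 [has_feathers(m) => red(c)]. Adds red(c).
red(c) first appears in round 4.

4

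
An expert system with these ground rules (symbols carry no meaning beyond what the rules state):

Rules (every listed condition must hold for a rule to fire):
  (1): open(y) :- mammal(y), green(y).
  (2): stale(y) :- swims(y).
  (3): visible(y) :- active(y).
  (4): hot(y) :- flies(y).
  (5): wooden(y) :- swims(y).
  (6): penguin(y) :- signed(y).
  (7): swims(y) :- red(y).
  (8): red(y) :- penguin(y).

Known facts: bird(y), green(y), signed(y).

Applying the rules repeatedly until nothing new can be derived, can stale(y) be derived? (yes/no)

Round 1 — (6), derive penguin(y).
Round 2 — (8), derive red(y).
Round 3 — (7), derive swims(y).
Round 4 — (2), (5), derive stale(y), wooden(y).
stale(y) appears in round 4, so it is derivable.

yes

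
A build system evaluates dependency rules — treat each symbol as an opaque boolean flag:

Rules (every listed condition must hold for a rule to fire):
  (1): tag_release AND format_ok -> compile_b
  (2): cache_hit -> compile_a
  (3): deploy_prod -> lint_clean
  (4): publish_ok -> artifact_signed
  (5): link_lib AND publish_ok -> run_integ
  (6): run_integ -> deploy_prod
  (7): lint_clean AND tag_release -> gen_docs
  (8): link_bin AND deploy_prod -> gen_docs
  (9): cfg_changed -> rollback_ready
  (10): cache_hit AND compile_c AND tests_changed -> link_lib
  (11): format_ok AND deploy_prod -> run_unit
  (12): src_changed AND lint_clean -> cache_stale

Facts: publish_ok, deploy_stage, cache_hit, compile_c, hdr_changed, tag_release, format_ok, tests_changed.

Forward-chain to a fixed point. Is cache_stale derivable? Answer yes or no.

no

Round 1 fires (1), (2), (4), (10), giving compile_b, compile_a, artifact_signed, link_lib.
Round 2 fires (5), giving run_integ.
Round 3 fires (6), giving deploy_prod.
Round 4 fires (3), (11), giving lint_clean, run_unit.
Round 5 fires (7), giving gen_docs.
Fixed point reached. cache_stale is concluded only by (12); (12) needs src_changed (never derived).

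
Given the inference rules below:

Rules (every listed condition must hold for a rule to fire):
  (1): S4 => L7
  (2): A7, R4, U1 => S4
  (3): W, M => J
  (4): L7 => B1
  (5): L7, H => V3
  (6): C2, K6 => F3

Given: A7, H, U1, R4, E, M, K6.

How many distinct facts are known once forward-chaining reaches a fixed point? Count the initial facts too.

11

Round 1: (2) [A7, R4, U1 => S4]. New: S4.
Round 2: (1) [S4 => L7]. New: L7.
Round 3: (4) [L7 => B1]; (5) [L7, H => V3]. New: B1, V3.
Closure: {A7, B1, E, H, K6, L7, M, R4, S4, U1, V3} — 11 facts.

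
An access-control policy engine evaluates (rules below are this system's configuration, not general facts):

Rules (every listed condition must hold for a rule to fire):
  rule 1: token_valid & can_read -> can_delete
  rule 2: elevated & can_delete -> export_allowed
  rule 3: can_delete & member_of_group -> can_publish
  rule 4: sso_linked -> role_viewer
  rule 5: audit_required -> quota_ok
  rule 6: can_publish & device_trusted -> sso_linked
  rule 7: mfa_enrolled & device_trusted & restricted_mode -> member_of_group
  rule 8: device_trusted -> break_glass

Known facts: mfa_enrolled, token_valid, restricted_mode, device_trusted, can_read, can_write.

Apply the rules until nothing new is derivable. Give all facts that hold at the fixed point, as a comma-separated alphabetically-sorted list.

break_glass, can_delete, can_publish, can_read, can_write, device_trusted, member_of_group, mfa_enrolled, restricted_mode, role_viewer, sso_linked, token_valid

Round 1: rule 1 [token_valid & can_read -> can_delete]; rule 7 [mfa_enrolled & device_trusted & restricted_mode -> member_of_group]; rule 8 [device_trusted -> break_glass]. New: can_delete, member_of_group, break_glass.
Round 2: rule 3 [can_delete & member_of_group -> can_publish]. New: can_publish.
Round 3: rule 6 [can_publish & device_trusted -> sso_linked]. New: sso_linked.
Round 4: rule 4 [sso_linked -> role_viewer]. New: role_viewer.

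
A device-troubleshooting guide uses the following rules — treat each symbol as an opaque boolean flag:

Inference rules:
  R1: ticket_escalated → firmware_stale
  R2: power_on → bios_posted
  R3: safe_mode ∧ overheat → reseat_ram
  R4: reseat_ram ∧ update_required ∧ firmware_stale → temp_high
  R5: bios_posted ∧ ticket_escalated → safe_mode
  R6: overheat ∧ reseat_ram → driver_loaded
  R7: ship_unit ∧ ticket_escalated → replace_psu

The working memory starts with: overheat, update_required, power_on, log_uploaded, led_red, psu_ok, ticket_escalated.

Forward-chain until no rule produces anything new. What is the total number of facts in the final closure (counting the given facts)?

Round 1: R1 [ticket_escalated → firmware_stale]; R2 [power_on → bios_posted]. New: firmware_stale, bios_posted.
Round 2: R5 [bios_posted ∧ ticket_escalated → safe_mode]. New: safe_mode.
Round 3: R3 [safe_mode ∧ overheat → reseat_ram]. New: reseat_ram.
Round 4: R4 [reseat_ram ∧ update_required ∧ firmware_stale → temp_high]; R6 [overheat ∧ reseat_ram → driver_loaded]. New: temp_high, driver_loaded.
Closure: {bios_posted, driver_loaded, firmware_stale, led_red, log_uploaded, overheat, power_on, psu_ok, reseat_ram, safe_mode, temp_high, ticket_escalated, update_required} — 13 facts.

13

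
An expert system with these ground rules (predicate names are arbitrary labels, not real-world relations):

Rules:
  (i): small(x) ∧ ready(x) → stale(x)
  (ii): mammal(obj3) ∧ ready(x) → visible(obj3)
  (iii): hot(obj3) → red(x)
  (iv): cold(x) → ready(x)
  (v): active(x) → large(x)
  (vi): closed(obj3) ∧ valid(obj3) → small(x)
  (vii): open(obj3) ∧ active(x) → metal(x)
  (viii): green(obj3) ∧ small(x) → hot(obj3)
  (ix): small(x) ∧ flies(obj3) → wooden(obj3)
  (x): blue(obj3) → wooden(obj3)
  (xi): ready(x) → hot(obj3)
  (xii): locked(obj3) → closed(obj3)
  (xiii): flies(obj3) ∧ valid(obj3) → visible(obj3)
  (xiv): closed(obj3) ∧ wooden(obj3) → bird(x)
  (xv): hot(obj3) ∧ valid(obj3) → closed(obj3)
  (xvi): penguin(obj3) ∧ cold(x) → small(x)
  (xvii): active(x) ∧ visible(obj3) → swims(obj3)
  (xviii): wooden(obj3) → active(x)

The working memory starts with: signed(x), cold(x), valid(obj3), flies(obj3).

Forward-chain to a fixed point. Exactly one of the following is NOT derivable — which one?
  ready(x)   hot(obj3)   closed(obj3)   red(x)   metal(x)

[1] (iv) [cold(x) → ready(x)]; (xiii) [flies(obj3) ∧ valid(obj3) → visible(obj3)]. ⇒ new: ready(x), visible(obj3).
[2] (xi) [ready(x) → hot(obj3)]. ⇒ new: hot(obj3).
[3] (iii) [hot(obj3) → red(x)]; (xv) [hot(obj3) ∧ valid(obj3) → closed(obj3)]. ⇒ new: red(x), closed(obj3).
[4] (vi) [closed(obj3) ∧ valid(obj3) → small(x)]. ⇒ new: small(x).
[5] (i) [small(x) ∧ ready(x) → stale(x)]; (ix) [small(x) ∧ flies(obj3) → wooden(obj3)]. ⇒ new: stale(x), wooden(obj3).
[6] (xiv) [closed(obj3) ∧ wooden(obj3) → bird(x)]; (xviii) [wooden(obj3) → active(x)]. ⇒ new: bird(x), active(x).
[7] (v) [active(x) → large(x)]; (xvii) [active(x) ∧ visible(obj3) → swims(obj3)]. ⇒ new: large(x), swims(obj3).
Derived: hot(obj3) (round 2), closed(obj3) (round 3), red(x) (round 3), ready(x) (round 1). metal(x) never appears in any round.

metal(x)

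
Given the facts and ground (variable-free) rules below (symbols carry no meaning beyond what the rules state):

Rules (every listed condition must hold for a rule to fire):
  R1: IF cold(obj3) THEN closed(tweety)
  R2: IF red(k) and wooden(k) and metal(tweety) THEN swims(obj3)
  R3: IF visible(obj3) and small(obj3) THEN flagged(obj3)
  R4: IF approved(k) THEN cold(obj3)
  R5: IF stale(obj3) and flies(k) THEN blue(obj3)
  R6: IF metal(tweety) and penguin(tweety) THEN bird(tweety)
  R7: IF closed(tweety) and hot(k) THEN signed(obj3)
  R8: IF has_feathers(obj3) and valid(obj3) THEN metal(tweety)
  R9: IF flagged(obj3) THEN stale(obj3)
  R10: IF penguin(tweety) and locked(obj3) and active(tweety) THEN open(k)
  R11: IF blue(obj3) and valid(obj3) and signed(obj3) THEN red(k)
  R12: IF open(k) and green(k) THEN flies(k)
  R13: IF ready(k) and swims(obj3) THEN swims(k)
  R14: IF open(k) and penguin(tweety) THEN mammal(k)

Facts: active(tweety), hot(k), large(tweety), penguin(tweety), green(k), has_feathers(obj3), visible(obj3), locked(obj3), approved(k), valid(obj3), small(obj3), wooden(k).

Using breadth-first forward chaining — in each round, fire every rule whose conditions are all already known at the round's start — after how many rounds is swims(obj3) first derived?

5

Round 1: R3 [IF visible(obj3) and small(obj3) THEN flagged(obj3)]; R4 [IF approved(k) THEN cold(obj3)]; R8 [IF has_feathers(obj3) and valid(obj3) THEN metal(tweety)]; R10 [IF penguin(tweety) and locked(obj3) and active(tweety) THEN open(k)]. New: flagged(obj3), cold(obj3), metal(tweety), open(k).
Round 2: R1 [IF cold(obj3) THEN closed(tweety)]; R6 [IF metal(tweety) and penguin(tweety) THEN bird(tweety)]; R9 [IF flagged(obj3) THEN stale(obj3)]; R12 [IF open(k) and green(k) THEN flies(k)]; R14 [IF open(k) and penguin(tweety) THEN mammal(k)]. New: closed(tweety), bird(tweety), stale(obj3), flies(k), mammal(k).
Round 3: R5 [IF stale(obj3) and flies(k) THEN blue(obj3)]; R7 [IF closed(tweety) and hot(k) THEN signed(obj3)]. New: blue(obj3), signed(obj3).
Round 4: R11 [IF blue(obj3) and valid(obj3) and signed(obj3) THEN red(k)]. New: red(k).
Round 5: R2 [IF red(k) and wooden(k) and metal(tweety) THEN swims(obj3)]. New: swims(obj3).
swims(obj3) first appears in round 5.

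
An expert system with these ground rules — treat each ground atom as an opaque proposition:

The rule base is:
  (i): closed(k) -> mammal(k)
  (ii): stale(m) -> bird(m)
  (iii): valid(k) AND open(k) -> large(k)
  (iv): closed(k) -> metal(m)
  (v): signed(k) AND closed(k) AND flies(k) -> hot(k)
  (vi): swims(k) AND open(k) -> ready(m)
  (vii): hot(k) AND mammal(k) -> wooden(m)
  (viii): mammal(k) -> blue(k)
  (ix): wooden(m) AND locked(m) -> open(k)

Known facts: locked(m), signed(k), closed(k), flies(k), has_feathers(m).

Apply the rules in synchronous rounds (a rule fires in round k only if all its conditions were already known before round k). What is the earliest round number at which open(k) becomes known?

Round 1 — (i), (iv), (v), derive mammal(k), metal(m), hot(k).
Round 2 — (vii), (viii), derive wooden(m), blue(k).
Round 3 — (ix), derive open(k).
open(k) first appears in round 3.

3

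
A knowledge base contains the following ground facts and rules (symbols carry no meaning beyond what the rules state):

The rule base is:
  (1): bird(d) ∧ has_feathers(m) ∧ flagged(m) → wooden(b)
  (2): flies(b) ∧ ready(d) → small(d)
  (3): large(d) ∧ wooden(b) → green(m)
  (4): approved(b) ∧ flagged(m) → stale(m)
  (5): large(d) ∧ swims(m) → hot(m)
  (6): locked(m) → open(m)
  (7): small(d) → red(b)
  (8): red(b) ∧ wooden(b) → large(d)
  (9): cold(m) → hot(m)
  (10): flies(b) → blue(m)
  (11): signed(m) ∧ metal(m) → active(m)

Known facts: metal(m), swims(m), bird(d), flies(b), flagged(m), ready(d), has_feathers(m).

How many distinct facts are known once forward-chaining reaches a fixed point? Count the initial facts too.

14

Round 1: (1) [bird(d) ∧ has_feathers(m) ∧ flagged(m) → wooden(b)]; (2) [flies(b) ∧ ready(d) → small(d)]; (10) [flies(b) → blue(m)]. Adds wooden(b), small(d), blue(m).
Round 2: (7) [small(d) → red(b)]. Adds red(b).
Round 3: (8) [red(b) ∧ wooden(b) → large(d)]. Adds large(d).
Round 4: (3) [large(d) ∧ wooden(b) → green(m)]; (5) [large(d) ∧ swims(m) → hot(m)]. Adds green(m), hot(m).
Closure: {bird(d), blue(m), flagged(m), flies(b), green(m), has_feathers(m), hot(m), large(d), metal(m), ready(d), red(b), small(d), swims(m), wooden(b)} — 14 facts.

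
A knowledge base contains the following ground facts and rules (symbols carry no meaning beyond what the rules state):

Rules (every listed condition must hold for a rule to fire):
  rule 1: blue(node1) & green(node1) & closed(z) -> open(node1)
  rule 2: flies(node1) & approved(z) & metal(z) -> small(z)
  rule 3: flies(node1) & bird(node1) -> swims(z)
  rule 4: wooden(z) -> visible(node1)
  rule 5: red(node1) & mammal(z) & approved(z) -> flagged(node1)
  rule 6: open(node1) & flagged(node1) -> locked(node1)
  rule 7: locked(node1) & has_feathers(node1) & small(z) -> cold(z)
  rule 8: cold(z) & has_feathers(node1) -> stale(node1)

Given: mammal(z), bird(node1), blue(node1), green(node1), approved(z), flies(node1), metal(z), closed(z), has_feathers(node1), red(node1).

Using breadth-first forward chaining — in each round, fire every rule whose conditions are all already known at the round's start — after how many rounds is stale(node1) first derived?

4

[1] rule 1 [blue(node1) & green(node1) & closed(z) -> open(node1)]; rule 2 [flies(node1) & approved(z) & metal(z) -> small(z)]; rule 3 [flies(node1) & bird(node1) -> swims(z)]; rule 5 [red(node1) & mammal(z) & approved(z) -> flagged(node1)]. ⇒ new: open(node1), small(z), swims(z), flagged(node1).
[2] rule 6 [open(node1) & flagged(node1) -> locked(node1)]. ⇒ new: locked(node1).
[3] rule 7 [locked(node1) & has_feathers(node1) & small(z) -> cold(z)]. ⇒ new: cold(z).
[4] rule 8 [cold(z) & has_feathers(node1) -> stale(node1)]. ⇒ new: stale(node1).
stale(node1) first appears in round 4.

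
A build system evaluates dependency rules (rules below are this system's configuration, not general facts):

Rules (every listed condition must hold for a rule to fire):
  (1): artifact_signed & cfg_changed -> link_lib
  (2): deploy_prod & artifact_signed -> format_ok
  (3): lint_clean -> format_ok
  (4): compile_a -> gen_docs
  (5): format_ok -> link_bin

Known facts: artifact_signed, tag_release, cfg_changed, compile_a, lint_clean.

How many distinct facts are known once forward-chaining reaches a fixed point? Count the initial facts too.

Round 1 fires (1), (3), (4), giving link_lib, format_ok, gen_docs.
Round 2 fires (5), giving link_bin.
Closure: {artifact_signed, cfg_changed, compile_a, format_ok, gen_docs, link_bin, link_lib, lint_clean, tag_release} — 9 facts.

9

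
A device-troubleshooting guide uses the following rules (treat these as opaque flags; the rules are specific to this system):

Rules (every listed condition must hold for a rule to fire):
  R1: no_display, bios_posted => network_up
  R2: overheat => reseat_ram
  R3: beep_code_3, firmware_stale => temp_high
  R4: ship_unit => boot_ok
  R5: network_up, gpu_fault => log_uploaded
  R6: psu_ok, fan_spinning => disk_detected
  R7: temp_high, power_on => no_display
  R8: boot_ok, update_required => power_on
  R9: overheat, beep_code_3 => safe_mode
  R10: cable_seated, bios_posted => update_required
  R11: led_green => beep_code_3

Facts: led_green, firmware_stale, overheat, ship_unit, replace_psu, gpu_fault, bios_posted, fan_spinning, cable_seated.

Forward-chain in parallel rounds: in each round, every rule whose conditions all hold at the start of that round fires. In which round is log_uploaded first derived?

Round 1 fires R2, R4, R10, R11, giving reseat_ram, boot_ok, update_required, beep_code_3.
Round 2 fires R3, R8, R9, giving temp_high, power_on, safe_mode.
Round 3 fires R7, giving no_display.
Round 4 fires R1, giving network_up.
Round 5 fires R5, giving log_uploaded.
log_uploaded first appears in round 5.

5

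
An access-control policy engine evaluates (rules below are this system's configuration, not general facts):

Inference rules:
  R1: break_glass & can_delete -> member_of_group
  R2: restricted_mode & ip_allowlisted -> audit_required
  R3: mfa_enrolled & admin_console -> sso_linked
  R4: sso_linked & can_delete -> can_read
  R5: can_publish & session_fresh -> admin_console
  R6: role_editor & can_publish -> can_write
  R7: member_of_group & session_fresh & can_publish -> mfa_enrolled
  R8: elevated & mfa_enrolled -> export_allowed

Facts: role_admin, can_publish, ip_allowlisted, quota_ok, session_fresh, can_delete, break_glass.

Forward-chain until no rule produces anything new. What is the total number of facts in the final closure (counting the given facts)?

12

Round 1 — R1, R5, derive member_of_group, admin_console.
Round 2 — R7, derive mfa_enrolled.
Round 3 — R3, derive sso_linked.
Round 4 — R4, derive can_read.
Closure: {admin_console, break_glass, can_delete, can_publish, can_read, ip_allowlisted, member_of_group, mfa_enrolled, quota_ok, role_admin, session_fresh, sso_linked} — 12 facts.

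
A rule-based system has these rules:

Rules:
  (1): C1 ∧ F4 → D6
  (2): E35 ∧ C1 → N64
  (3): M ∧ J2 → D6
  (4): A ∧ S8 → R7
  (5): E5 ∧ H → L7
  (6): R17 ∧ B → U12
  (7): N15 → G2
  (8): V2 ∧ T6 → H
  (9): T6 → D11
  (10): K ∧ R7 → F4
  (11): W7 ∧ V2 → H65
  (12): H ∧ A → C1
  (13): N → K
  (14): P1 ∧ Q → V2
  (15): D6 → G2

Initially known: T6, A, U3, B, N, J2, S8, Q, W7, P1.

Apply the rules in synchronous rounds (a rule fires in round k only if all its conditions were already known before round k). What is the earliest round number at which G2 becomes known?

5

Round 1: (4) [A ∧ S8 → R7]; (9) [T6 → D11]; (13) [N → K]; (14) [P1 ∧ Q → V2]. New: R7, D11, K, V2.
Round 2: (8) [V2 ∧ T6 → H]; (10) [K ∧ R7 → F4]; (11) [W7 ∧ V2 → H65]. New: H, F4, H65.
Round 3: (12) [H ∧ A → C1]. New: C1.
Round 4: (1) [C1 ∧ F4 → D6]. New: D6.
Round 5: (15) [D6 → G2]. New: G2.
G2 first appears in round 5.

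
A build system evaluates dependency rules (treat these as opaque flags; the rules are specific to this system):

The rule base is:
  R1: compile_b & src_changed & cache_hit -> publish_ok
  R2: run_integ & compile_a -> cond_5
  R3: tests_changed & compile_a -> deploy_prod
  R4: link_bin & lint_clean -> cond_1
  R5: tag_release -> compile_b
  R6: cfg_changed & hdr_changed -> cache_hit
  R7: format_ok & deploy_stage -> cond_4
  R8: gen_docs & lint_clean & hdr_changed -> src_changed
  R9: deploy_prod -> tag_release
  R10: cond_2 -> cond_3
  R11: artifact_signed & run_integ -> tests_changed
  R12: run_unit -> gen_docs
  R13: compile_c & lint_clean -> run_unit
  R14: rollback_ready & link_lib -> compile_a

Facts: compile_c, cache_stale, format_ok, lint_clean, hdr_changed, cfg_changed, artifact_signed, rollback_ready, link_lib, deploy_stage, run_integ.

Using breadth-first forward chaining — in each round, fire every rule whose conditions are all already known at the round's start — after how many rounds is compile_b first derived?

Round 1 — R6, R7, R11, R13, R14, derive cache_hit, cond_4, tests_changed, run_unit, compile_a.
Round 2 — R2, R3, R12, derive cond_5, deploy_prod, gen_docs.
Round 3 — R8, R9, derive src_changed, tag_release.
Round 4 — R5, derive compile_b.
compile_b first appears in round 4.

4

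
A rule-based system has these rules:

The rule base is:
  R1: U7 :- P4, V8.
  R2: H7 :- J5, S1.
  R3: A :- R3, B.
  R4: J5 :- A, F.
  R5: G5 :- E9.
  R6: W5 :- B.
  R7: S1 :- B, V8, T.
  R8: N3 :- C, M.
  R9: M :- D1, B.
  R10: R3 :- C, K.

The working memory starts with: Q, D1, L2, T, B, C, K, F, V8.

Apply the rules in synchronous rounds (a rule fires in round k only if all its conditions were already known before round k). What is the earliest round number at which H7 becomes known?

4

Round 1 — R6, R7, R9, R10, derive W5, S1, M, R3.
Round 2 — R3, R8, derive A, N3.
Round 3 — R4, derive J5.
Round 4 — R2, derive H7.
H7 first appears in round 4.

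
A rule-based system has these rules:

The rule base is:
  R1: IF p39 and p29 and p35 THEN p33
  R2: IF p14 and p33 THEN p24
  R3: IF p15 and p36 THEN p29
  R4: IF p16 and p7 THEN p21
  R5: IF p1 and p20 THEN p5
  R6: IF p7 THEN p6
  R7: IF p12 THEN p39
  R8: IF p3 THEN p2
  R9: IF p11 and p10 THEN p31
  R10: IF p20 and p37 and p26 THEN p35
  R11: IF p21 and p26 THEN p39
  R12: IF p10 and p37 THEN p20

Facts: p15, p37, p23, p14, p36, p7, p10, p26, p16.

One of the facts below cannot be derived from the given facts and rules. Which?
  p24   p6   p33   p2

Round 1 — R3, R4, R6, R12, derive p29, p21, p6, p20.
Round 2 — R10, R11, derive p35, p39.
Round 3 — R1, derive p33.
Round 4 — R2, derive p24.
Derived: p24 (round 4), p33 (round 3), p6 (round 1). p2 never appears in any round.

p2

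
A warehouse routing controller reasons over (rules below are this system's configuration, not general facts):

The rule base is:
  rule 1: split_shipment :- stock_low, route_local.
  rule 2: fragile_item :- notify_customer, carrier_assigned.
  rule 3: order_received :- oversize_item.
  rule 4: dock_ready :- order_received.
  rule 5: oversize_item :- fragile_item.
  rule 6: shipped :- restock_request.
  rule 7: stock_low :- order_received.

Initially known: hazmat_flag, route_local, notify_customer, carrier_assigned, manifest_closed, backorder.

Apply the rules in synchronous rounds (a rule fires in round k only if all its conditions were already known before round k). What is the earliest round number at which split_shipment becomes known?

Round 1: rule 2 [fragile_item :- notify_customer, carrier_assigned.]. New: fragile_item.
Round 2: rule 5 [oversize_item :- fragile_item.]. New: oversize_item.
Round 3: rule 3 [order_received :- oversize_item.]. New: order_received.
Round 4: rule 4 [dock_ready :- order_received.]; rule 7 [stock_low :- order_received.]. New: dock_ready, stock_low.
Round 5: rule 1 [split_shipment :- stock_low, route_local.]. New: split_shipment.
split_shipment first appears in round 5.

5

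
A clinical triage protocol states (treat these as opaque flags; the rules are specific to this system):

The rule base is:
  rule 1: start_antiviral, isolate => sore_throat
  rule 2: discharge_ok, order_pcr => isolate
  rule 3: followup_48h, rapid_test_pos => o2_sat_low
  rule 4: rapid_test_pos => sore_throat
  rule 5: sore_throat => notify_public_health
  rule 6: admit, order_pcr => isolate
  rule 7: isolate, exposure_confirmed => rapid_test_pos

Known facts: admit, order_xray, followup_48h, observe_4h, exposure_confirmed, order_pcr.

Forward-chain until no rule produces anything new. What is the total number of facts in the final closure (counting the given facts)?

11

Round 1 fires rule 6, giving isolate.
Round 2 fires rule 7, giving rapid_test_pos.
Round 3 fires rule 3, rule 4, giving o2_sat_low, sore_throat.
Round 4 fires rule 5, giving notify_public_health.
Closure: {admit, exposure_confirmed, followup_48h, isolate, notify_public_health, o2_sat_low, observe_4h, order_pcr, order_xray, rapid_test_pos, sore_throat} — 11 facts.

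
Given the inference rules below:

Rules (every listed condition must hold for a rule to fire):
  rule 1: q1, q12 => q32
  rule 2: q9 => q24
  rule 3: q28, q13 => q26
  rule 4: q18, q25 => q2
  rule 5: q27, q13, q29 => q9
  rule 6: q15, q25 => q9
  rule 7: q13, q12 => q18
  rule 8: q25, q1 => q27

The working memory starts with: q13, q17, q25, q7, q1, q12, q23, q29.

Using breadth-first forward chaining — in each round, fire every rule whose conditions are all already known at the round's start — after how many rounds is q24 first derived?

3

Round 1: rule 1 [q1, q12 => q32]; rule 7 [q13, q12 => q18]; rule 8 [q25, q1 => q27]. New: q32, q18, q27.
Round 2: rule 4 [q18, q25 => q2]; rule 5 [q27, q13, q29 => q9]. New: q2, q9.
Round 3: rule 2 [q9 => q24]. New: q24.
q24 first appears in round 3.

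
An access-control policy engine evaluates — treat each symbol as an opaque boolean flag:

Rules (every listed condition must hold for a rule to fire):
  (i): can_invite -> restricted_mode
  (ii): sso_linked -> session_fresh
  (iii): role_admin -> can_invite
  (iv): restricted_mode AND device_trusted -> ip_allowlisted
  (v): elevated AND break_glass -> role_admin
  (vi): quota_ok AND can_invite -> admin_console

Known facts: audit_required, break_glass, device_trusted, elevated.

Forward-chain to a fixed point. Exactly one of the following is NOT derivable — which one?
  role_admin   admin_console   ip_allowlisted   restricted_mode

admin_console

Round 1: (v) [elevated AND break_glass -> role_admin]. New: role_admin.
Round 2: (iii) [role_admin -> can_invite]. New: can_invite.
Round 3: (i) [can_invite -> restricted_mode]. New: restricted_mode.
Round 4: (iv) [restricted_mode AND device_trusted -> ip_allowlisted]. New: ip_allowlisted.
Derived: role_admin (round 1), ip_allowlisted (round 4), restricted_mode (round 3). admin_console never appears in any round.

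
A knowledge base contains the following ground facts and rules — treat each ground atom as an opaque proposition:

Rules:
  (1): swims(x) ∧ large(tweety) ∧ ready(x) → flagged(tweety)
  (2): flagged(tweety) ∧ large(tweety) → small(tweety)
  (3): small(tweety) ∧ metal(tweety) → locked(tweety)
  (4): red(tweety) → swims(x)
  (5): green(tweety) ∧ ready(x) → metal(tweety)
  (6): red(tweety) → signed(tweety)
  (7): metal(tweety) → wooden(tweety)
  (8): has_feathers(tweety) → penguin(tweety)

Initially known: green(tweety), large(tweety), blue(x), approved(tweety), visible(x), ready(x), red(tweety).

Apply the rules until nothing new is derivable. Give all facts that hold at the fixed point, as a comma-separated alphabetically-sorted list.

Round 1 fires (4), (5), (6), giving swims(x), metal(tweety), signed(tweety).
Round 2 fires (1), (7), giving flagged(tweety), wooden(tweety).
Round 3 fires (2), giving small(tweety).
Round 4 fires (3), giving locked(tweety).

approved(tweety), blue(x), flagged(tweety), green(tweety), large(tweety), locked(tweety), metal(tweety), ready(x), red(tweety), signed(tweety), small(tweety), swims(x), visible(x), wooden(tweety)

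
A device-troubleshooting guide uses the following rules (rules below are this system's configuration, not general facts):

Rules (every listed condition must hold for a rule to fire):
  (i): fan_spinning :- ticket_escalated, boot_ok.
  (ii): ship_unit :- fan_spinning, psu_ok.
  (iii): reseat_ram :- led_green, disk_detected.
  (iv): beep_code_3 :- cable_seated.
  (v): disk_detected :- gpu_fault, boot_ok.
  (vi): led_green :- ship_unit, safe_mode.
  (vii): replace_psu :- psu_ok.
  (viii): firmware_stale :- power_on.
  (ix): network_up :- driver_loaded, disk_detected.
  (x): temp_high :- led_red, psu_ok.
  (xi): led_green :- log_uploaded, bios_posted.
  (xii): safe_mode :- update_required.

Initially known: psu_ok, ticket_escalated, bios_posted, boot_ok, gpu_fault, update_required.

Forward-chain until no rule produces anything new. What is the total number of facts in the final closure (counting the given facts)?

13

Round 1: (i) [fan_spinning :- ticket_escalated, boot_ok.]; (v) [disk_detected :- gpu_fault, boot_ok.]; (vii) [replace_psu :- psu_ok.]; (xii) [safe_mode :- update_required.]. New: fan_spinning, disk_detected, replace_psu, safe_mode.
Round 2: (ii) [ship_unit :- fan_spinning, psu_ok.]. New: ship_unit.
Round 3: (vi) [led_green :- ship_unit, safe_mode.]. New: led_green.
Round 4: (iii) [reseat_ram :- led_green, disk_detected.]. New: reseat_ram.
Closure: {bios_posted, boot_ok, disk_detected, fan_spinning, gpu_fault, led_green, psu_ok, replace_psu, reseat_ram, safe_mode, ship_unit, ticket_escalated, update_required} — 13 facts.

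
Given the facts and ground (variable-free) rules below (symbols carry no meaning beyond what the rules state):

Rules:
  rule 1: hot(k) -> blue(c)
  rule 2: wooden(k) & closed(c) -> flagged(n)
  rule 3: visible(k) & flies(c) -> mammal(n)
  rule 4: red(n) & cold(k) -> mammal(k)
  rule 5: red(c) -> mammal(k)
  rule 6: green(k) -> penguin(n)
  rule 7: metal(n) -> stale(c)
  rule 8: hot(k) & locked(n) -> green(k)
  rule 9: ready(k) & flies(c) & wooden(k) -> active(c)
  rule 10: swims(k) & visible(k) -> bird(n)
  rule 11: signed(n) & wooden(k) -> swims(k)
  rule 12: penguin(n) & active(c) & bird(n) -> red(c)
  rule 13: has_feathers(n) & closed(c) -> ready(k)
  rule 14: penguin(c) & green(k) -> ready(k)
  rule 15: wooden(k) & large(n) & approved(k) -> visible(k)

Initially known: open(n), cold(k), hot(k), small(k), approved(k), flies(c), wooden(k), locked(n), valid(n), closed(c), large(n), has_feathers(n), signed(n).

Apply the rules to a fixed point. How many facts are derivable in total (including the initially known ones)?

25

[1] rule 1 [hot(k) -> blue(c)]; rule 2 [wooden(k) & closed(c) -> flagged(n)]; rule 8 [hot(k) & locked(n) -> green(k)]; rule 11 [signed(n) & wooden(k) -> swims(k)]; rule 13 [has_feathers(n) & closed(c) -> ready(k)]; rule 15 [wooden(k) & large(n) & approved(k) -> visible(k)]. ⇒ new: blue(c), flagged(n), green(k), swims(k), ready(k), visible(k).
[2] rule 3 [visible(k) & flies(c) -> mammal(n)]; rule 6 [green(k) -> penguin(n)]; rule 9 [ready(k) & flies(c) & wooden(k) -> active(c)]; rule 10 [swims(k) & visible(k) -> bird(n)]. ⇒ new: mammal(n), penguin(n), active(c), bird(n).
[3] rule 12 [penguin(n) & active(c) & bird(n) -> red(c)]. ⇒ new: red(c).
[4] rule 5 [red(c) -> mammal(k)]. ⇒ new: mammal(k).
Closure: {active(c), approved(k), bird(n), blue(c), closed(c), cold(k), flagged(n), flies(c), green(k), has_feathers(n), hot(k), large(n), locked(n), mammal(k), mammal(n), open(n), penguin(n), ready(k), red(c), signed(n), small(k), swims(k), valid(n), visible(k), wooden(k)} — 25 facts.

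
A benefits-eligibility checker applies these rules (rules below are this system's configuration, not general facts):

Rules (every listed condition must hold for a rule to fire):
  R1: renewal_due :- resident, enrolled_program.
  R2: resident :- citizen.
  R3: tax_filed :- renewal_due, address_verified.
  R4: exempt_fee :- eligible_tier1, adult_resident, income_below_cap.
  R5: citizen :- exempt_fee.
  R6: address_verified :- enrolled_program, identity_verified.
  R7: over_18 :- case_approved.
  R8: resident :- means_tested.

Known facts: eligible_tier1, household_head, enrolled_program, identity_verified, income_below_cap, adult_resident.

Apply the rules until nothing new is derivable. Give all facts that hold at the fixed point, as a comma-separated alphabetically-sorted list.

address_verified, adult_resident, citizen, eligible_tier1, enrolled_program, exempt_fee, household_head, identity_verified, income_below_cap, renewal_due, resident, tax_filed

[1] R4 [exempt_fee :- eligible_tier1, adult_resident, income_below_cap.]; R6 [address_verified :- enrolled_program, identity_verified.]. ⇒ new: exempt_fee, address_verified.
[2] R5 [citizen :- exempt_fee.]. ⇒ new: citizen.
[3] R2 [resident :- citizen.]. ⇒ new: resident.
[4] R1 [renewal_due :- resident, enrolled_program.]. ⇒ new: renewal_due.
[5] R3 [tax_filed :- renewal_due, address_verified.]. ⇒ new: tax_filed.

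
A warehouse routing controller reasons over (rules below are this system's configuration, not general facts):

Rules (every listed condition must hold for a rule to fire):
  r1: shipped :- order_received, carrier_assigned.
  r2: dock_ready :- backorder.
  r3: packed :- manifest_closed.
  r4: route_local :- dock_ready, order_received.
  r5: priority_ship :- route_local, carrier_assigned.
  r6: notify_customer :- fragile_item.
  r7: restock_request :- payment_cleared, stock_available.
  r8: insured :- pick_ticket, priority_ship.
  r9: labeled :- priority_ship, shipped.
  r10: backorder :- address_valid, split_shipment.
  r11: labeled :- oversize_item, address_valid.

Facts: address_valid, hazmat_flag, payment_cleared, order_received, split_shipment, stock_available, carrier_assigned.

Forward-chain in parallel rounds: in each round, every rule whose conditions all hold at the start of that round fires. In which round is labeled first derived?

5

Round 1 — r1, r7, r10, derive shipped, restock_request, backorder.
Round 2 — r2, derive dock_ready.
Round 3 — r4, derive route_local.
Round 4 — r5, derive priority_ship.
Round 5 — r9, derive labeled.
labeled first appears in round 5.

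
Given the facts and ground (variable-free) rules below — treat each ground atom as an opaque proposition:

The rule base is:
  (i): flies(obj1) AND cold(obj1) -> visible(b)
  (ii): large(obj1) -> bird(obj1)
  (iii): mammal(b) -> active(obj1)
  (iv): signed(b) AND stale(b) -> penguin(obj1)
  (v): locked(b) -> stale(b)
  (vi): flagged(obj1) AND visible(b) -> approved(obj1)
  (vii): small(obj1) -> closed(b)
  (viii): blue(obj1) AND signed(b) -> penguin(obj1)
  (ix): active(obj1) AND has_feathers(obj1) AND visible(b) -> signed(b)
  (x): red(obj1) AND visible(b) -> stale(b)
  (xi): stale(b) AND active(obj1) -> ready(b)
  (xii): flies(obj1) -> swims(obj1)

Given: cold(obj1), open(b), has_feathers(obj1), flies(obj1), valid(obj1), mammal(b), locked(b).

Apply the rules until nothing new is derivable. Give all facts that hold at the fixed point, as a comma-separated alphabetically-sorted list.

active(obj1), cold(obj1), flies(obj1), has_feathers(obj1), locked(b), mammal(b), open(b), penguin(obj1), ready(b), signed(b), stale(b), swims(obj1), valid(obj1), visible(b)

Round 1: (i) [flies(obj1) AND cold(obj1) -> visible(b)]; (iii) [mammal(b) -> active(obj1)]; (v) [locked(b) -> stale(b)]; (xii) [flies(obj1) -> swims(obj1)]. New: visible(b), active(obj1), stale(b), swims(obj1).
Round 2: (ix) [active(obj1) AND has_feathers(obj1) AND visible(b) -> signed(b)]; (xi) [stale(b) AND active(obj1) -> ready(b)]. New: signed(b), ready(b).
Round 3: (iv) [signed(b) AND stale(b) -> penguin(obj1)]. New: penguin(obj1).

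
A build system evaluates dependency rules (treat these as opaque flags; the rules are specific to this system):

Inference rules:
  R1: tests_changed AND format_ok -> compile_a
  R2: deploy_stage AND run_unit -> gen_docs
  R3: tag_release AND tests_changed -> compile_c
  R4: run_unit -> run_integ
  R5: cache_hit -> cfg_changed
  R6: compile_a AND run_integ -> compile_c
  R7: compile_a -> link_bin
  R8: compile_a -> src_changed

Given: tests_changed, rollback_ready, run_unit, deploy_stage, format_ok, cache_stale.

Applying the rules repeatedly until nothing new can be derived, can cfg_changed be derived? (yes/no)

no

Round 1: R1 [tests_changed AND format_ok -> compile_a]; R2 [deploy_stage AND run_unit -> gen_docs]; R4 [run_unit -> run_integ]. New: compile_a, gen_docs, run_integ.
Round 2: R6 [compile_a AND run_integ -> compile_c]; R7 [compile_a -> link_bin]; R8 [compile_a -> src_changed]. New: compile_c, link_bin, src_changed.
Fixed point reached. cfg_changed is concluded only by R5; R5 needs cache_hit (never derived).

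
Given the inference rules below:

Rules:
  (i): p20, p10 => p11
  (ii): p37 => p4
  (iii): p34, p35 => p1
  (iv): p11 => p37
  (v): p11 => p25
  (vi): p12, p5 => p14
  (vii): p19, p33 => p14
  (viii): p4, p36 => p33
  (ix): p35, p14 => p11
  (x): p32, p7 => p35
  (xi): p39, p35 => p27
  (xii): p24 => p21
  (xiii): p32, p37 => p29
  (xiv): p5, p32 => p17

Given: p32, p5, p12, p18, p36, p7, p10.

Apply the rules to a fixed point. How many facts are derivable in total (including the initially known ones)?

16

Round 1: (vi) [p12, p5 => p14]; (x) [p32, p7 => p35]; (xiv) [p5, p32 => p17]. New: p14, p35, p17.
Round 2: (ix) [p35, p14 => p11]. New: p11.
Round 3: (iv) [p11 => p37]; (v) [p11 => p25]. New: p37, p25.
Round 4: (ii) [p37 => p4]; (xiii) [p32, p37 => p29]. New: p4, p29.
Round 5: (viii) [p4, p36 => p33]. New: p33.
Closure: {p10, p11, p12, p14, p17, p18, p25, p29, p32, p33, p35, p36, p37, p4, p5, p7} — 16 facts.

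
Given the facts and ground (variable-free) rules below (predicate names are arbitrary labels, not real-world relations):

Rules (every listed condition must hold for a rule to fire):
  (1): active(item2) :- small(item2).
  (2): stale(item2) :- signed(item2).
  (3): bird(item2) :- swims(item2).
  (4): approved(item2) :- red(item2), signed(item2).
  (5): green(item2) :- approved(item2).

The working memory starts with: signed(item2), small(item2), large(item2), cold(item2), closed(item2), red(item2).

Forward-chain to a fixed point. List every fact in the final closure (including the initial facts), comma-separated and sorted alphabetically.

Round 1: (1) [active(item2) :- small(item2).]; (2) [stale(item2) :- signed(item2).]; (4) [approved(item2) :- red(item2), signed(item2).]. New: active(item2), stale(item2), approved(item2).
Round 2: (5) [green(item2) :- approved(item2).]. New: green(item2).

active(item2), approved(item2), closed(item2), cold(item2), green(item2), large(item2), red(item2), signed(item2), small(item2), stale(item2)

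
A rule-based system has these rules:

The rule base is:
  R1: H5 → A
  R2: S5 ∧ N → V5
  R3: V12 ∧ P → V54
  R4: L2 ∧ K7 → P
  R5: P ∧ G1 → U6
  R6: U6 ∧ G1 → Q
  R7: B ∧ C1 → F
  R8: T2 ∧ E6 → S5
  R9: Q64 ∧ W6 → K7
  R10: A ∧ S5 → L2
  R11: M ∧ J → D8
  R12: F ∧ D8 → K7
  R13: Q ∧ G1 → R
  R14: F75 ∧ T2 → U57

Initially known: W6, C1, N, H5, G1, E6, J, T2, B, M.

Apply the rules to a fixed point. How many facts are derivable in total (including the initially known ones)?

21

Round 1 — R1, R7, R8, R11, derive A, F, S5, D8.
Round 2 — R2, R10, R12, derive V5, L2, K7.
Round 3 — R4, derive P.
Round 4 — R5, derive U6.
Round 5 — R6, derive Q.
Round 6 — R13, derive R.
Closure: {A, B, C1, D8, E6, F, G1, H5, J, K7, L2, M, N, P, Q, R, S5, T2, U6, V5, W6} — 21 facts.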